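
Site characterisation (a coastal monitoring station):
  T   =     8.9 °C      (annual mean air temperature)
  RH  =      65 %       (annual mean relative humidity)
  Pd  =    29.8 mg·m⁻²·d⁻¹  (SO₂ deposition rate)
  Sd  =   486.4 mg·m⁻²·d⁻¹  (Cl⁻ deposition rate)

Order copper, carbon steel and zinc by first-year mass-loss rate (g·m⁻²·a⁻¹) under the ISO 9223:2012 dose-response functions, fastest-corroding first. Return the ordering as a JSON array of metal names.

["carbon steel", "zinc", "copper"]

copper: temperature factor f = +0.126·(-1.1) = -0.1386
  SO₂ term: 0.0053·29.8^0.26·exp(0.059·65-0.1386) = 0.5163
  Sd branch = 0.01025·Sd^0.27·e^(0.036·RH+0.049·T) = 0.8747 μm/a
  sum: 0.5163 + 0.8747 → r_corr = 1.391 μm/a
  mass loss = 1.391 μm/a × 8.96 g/cm³ = 12.46 g·m⁻²·a⁻¹
carbon steel: f(T) = +0.150·(T−10) [T≤10 °C] = -0.1650
  Pd branch = 1.77·Pd^0.52·e^(0.02·RH+f) = 32.17 μm/a
  Sd branch = 0.102·Sd^0.62·e^(0.033·RH+0.04·T) = 57.64 μm/a
  sum: 32.17 + 57.64 → r_corr = 89.81 μm/a
  mass loss = 89.81 μm/a × 7.85 g/cm³ = 705 g·m⁻²·a⁻¹
zinc: f(T) = +0.038·(T−10) [T≤10 °C] = -0.0418
  SO₂ term: 0.0129·29.8^0.44·exp(0.046·65-0.0418) = 1.096
  Cl⁻ term: 0.0175·486.4^0.57·exp(0.008·65+0.085·8.9) = 2.133
  r_corr = 1.096 + 2.133 = 3.229 μm/a
  mass loss = 3.229 μm/a × 7.14 g/cm³ = 23.05 g·m⁻²·a⁻¹
Ordering by g·m⁻²·a⁻¹: carbon steel (705) > zinc (23.1) > copper (12.5)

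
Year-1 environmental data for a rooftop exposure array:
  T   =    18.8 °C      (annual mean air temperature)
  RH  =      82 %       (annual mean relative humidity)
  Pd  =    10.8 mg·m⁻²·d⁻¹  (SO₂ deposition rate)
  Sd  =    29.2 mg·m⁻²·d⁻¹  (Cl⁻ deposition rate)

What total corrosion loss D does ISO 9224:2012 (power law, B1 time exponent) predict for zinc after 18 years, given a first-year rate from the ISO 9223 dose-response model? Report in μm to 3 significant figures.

zinc: T>10 °C ⇒ hinge -0.071·(18.8−10) = -0.6248
  SO₂ term: 0.0129·10.8^0.44·exp(0.046·82-0.6248) = 0.8553
  Sd branch = 0.0175·Sd^0.57·e^(0.008·RH+0.085·T) = 1.141 μm/a
  r_corr = 0.8553 + 1.141 = 1.996 μm/a
Power-law: D(18) = r_corr · 18^0.813
  D(18) = 1.996 × 18^0.813 = 1.996 × 10.48 = 20.93 μm

D(18) = 20.9 μm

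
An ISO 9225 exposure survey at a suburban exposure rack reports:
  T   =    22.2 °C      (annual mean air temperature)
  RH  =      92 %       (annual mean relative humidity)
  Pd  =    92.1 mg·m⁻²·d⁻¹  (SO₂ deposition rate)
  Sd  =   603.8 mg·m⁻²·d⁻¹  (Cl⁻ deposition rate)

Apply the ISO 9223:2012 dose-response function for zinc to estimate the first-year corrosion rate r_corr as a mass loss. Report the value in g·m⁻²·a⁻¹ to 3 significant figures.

zinc: temperature factor f = -0.071·(12.2) = -0.8662
  Pd branch = 0.0129·Pd^0.44·e^(0.046·RH+f) = 2.733 μm/a
  Cl⁻ term: 0.0175·603.8^0.57·exp(0.008·92+0.085·22.2) = 9.275
  r_corr = 2.733 + 9.275 = 12.01 μm/a
Convert to mass loss: 12.01 μm/a × 7.14 g/cm³ = 85.73 g·m⁻²·a⁻¹

r_corr = 85.7 g·m⁻²·a⁻¹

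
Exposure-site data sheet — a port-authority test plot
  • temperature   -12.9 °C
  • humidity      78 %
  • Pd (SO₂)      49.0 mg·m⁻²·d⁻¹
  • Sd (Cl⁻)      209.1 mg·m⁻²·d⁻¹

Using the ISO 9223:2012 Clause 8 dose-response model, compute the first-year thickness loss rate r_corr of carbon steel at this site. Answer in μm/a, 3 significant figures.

r_corr = 24.0 μm/a

carbon steel: f(T) = +0.150·(T−10) [T≤10 °C] = -3.4350
  sulphur-dioxide contribution → 2.054 μm/a
  chloride contribution → 21.93 μm/a
  total first-year rate 23.98 μm/a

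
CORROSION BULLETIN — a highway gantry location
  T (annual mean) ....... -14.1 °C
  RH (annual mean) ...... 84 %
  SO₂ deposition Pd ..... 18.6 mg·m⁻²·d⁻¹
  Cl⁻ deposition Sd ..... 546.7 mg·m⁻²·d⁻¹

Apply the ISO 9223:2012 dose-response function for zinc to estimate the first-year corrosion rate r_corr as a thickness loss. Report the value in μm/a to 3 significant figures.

zinc: temperature factor f = +0.038·(-24.1) = -0.9158
  Pd branch = 0.0129·Pd^0.44·e^(0.046·RH+f) = 0.8904 μm/a
  Sd branch = 0.0175·Sd^0.57·e^(0.008·RH+0.085·T) = 0.3757 μm/a
  sum: 0.8904 + 0.3757 → r_corr = 1.266 μm/a

r_corr = 1.27 μm/a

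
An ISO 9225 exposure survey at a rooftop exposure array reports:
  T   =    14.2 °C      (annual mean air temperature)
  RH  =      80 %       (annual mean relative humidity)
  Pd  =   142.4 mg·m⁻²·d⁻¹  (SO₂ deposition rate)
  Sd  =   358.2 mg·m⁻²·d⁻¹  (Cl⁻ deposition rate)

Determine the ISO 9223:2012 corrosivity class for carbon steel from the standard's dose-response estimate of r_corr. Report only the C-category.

C5

carbon steel: f(T) = -0.054·(T−10) [T>10 °C] = -0.2268
  Pd branch = 1.77·Pd^0.52·e^(0.02·RH+f) = 92.08 μm/a
  Cl⁻ term: 0.102·358.2^0.62·exp(0.033·80+0.04·14.2) = 96.69
  sum: 92.08 + 96.69 → r_corr = 188.8 μm/a
189 μm/a falls in (80, 200] for carbon steel → category C5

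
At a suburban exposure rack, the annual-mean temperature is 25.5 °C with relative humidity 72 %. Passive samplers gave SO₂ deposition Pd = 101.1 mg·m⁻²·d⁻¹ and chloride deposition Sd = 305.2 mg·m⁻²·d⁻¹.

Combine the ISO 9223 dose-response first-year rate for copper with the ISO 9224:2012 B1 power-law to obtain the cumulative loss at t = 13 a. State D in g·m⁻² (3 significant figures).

copper: T>10 °C ⇒ hinge -0.080·(25.5−10) = -1.2400
  sulphur-dioxide contribution → 0.3563 μm/a
  chloride contribution → 2.238 μm/a
  ⇒ r_corr(copper) = 2.595 μm/a
Power-law: D(13) = r_corr · 13^0.667
  D(13) = 2.595 × 13^0.667 = 2.595 × 5.534 = 14.36 μm
  Mass loss = 14.36 μm × 8.96 g/cm³ = 128.6 g·m⁻²

D(13) = 129 g·m⁻²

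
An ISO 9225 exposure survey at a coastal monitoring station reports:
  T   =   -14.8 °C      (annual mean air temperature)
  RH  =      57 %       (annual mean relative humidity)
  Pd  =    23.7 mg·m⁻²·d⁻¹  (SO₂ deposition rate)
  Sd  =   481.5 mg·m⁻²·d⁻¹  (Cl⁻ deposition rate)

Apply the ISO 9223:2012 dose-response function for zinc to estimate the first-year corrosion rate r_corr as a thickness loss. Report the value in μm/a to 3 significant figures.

zinc: temperature factor f = +0.038·(-24.8) = -0.9424
  Pd branch = 0.0129·Pd^0.44·e^(0.046·RH+f) = 0.2786 μm/a
  Sd branch = 0.0175·Sd^0.57·e^(0.008·RH+0.085·T) = 0.2653 μm/a
  sum: 0.2786 + 0.2653 → r_corr = 0.5439 μm/a

r_corr = 0.544 μm/a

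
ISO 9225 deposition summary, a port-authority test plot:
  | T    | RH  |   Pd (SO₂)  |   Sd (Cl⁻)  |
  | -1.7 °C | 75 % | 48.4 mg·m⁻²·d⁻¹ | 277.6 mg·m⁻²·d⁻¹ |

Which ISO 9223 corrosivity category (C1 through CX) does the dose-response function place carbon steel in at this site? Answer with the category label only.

carbon steel: T≤10 °C ⇒ hinge +0.150·(-1.7−10) = -1.7550
  Pd branch = 1.77·Pd^0.52·e^(0.02·RH+f) = 10.31 μm/a
  Sd branch = 0.102·Sd^0.62·e^(0.033·RH+0.04·T) = 37.06 μm/a
  r_corr = 10.31 + 37.06 = 47.37 μm/a
47.4 μm/a falls in (25, 50] for carbon steel → category C3

C3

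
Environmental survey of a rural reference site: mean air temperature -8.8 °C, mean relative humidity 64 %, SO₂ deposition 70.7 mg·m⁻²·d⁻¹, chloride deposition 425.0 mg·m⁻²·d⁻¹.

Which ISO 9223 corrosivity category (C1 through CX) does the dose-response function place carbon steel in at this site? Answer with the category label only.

carbon steel: T≤10 °C ⇒ hinge +0.150·(-8.8−10) = -2.8200
  sulphur-dioxide contribution → 3.474 μm/a
  chloride contribution → 25.27 μm/a
  ⇒ r_corr(carbon steel) = 28.74 μm/a
Category bounds: 25…50 μm/a bracket r_corr ⇒ C3

C3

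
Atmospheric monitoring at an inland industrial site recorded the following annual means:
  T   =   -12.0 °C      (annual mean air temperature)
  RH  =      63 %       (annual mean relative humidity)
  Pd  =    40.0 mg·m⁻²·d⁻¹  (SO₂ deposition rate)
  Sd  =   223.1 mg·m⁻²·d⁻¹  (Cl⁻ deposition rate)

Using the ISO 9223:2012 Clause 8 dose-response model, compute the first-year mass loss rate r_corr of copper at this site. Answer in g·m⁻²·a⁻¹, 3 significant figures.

copper: T≤10 °C ⇒ hinge +0.126·(-12.0−10) = -2.7720
  Pd branch = 0.0053·Pd^0.26·e^(0.059·RH+f) = 0.03558 μm/a
  Cl⁻ term: 0.01025·223.1^0.27·exp(0.036·63+0.049·-12.0) = 0.2368
  r_corr = 0.03558 + 0.2368 = 0.2724 μm/a
Convert to mass loss: 0.2724 μm/a × 8.96 g/cm³ = 2.441 g·m⁻²·a⁻¹

r_corr = 2.44 g·m⁻²·a⁻¹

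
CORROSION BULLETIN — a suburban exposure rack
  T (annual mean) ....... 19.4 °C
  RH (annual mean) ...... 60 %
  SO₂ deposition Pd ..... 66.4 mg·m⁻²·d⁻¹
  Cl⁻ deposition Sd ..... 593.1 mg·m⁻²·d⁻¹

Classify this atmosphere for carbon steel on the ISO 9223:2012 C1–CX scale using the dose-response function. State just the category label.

C5

carbon steel: f(T) = -0.054·(T−10) [T>10 °C] = -0.5076
  sulphur-dioxide contribution → 31.35 μm/a
  chloride contribution → 84.11 μm/a
  ⇒ r_corr(carbon steel) = 115.5 μm/a
115 μm/a falls in (80, 200] for carbon steel → category C5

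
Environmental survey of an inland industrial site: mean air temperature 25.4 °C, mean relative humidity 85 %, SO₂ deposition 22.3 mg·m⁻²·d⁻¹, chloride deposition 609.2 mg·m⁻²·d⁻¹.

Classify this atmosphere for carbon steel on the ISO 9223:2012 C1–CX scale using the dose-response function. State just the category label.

carbon steel: f(T) = -0.054·(T−10) [T>10 °C] = -0.8316
  sulphur-dioxide contribution → 21.19 μm/a
  chloride contribution → 248.1 μm/a
  ⇒ r_corr(carbon steel) = 269.3 μm/a
269 μm/a falls in (200, 700] for carbon steel → category CX

CX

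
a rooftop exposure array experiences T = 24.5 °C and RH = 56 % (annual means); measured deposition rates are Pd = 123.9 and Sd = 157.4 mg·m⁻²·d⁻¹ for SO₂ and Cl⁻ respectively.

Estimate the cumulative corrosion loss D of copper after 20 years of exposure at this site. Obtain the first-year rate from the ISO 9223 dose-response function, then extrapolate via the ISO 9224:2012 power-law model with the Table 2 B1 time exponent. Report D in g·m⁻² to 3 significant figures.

copper: temperature factor f = -0.080·(14.5) = -1.1600
  Pd branch = 0.0053·Pd^0.26·e^(0.059·RH+f) = 0.1583 μm/a
  Cl⁻ term: 0.01025·157.4^0.27·exp(0.036·56+0.049·24.5) = 1.002
  r_corr = 0.1583 + 1.002 = 1.16 μm/a
ISO 9224: D(t) = r_corr · t^b with b = 0.667 (copper, B1)
  D(20) = 1.16 × 20^0.667 = 1.16 × 7.375 = 8.557 μm
  Mass loss = 8.557 μm × 8.96 g/cm³ = 76.67 g·m⁻²

D(20) = 76.7 g·m⁻²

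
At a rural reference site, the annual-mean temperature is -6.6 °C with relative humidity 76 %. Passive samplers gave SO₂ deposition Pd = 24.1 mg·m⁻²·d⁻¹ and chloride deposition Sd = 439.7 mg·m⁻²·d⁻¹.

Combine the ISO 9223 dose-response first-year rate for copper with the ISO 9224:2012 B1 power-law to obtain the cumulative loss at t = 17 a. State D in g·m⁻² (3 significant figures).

D(17) = 43.0 g·m⁻²

copper: f(T) = +0.126·(T−10) [T≤10 °C] = -2.0916
  SO₂ term: 0.0053·24.1^0.26·exp(0.059·76-2.0916) = 0.1326
  Sd branch = 0.01025·Sd^0.27·e^(0.036·RH+0.049·T) = 0.5918 μm/a
  sum: 0.1326 + 0.5918 → r_corr = 0.7244 μm/a
Long-term exponent b (ISO 9224 Table 2, B1) = 0.667
  D(17) = 0.7244 × 17^0.667 = 0.7244 × 6.618 = 4.794 μm
  Mass loss = 4.794 μm × 8.96 g/cm³ = 42.95 g·m⁻²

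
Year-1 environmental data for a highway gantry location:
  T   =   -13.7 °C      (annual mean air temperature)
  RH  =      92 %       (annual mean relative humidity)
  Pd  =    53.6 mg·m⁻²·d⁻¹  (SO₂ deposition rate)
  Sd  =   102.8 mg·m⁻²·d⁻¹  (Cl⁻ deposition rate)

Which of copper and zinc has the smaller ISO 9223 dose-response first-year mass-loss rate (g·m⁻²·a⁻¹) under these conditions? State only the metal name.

copper

copper: T≤10 °C ⇒ hinge +0.126·(-13.7−10) = -2.9862
  sulphur-dioxide contribution → 0.1715 μm/a
  chloride contribution → 0.5021 μm/a
  total first-year rate 0.6736 μm/a
  mass loss = 0.6736 μm/a × 8.96 g/cm³ = 6.036 g·m⁻²·a⁻¹
zinc: f(T) = +0.038·(T−10) [T≤10 °C] = -0.9006
  sulphur-dioxide contribution → 2.081 μm/a
  chloride contribution → 0.1599 μm/a
  ⇒ r_corr(zinc) = 2.241 μm/a
  mass loss = 2.241 μm/a × 7.14 g/cm³ = 16 g·m⁻²·a⁻¹
Ordering by g·m⁻²·a⁻¹: zinc (16) > copper (6.04)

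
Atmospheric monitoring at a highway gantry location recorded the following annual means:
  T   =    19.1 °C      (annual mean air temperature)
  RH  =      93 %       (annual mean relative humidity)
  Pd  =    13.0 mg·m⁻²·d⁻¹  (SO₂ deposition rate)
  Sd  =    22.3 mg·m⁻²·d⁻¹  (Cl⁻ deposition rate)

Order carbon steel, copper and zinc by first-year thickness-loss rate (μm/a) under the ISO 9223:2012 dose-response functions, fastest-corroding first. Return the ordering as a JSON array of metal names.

["carbon steel", "copper", "zinc"]

carbon steel: T>10 °C ⇒ hinge -0.054·(19.1−10) = -0.4914
  Pd branch = 1.77·Pd^0.52·e^(0.02·RH+f) = 26.4 μm/a
  Cl⁻ term: 0.102·22.3^0.62·exp(0.033·93+0.04·19.1) = 32.3
  sum: 26.4 + 32.3 → r_corr = 58.7 μm/a
copper: f(T) = -0.080·(T−10) [T>10 °C] = -0.7280
  Pd branch = 0.0053·Pd^0.26·e^(0.059·RH+f) = 1.204 μm/a
  Sd branch = 0.01025·Sd^0.27·e^(0.036·RH+0.049·T) = 1.719 μm/a
  sum: 1.204 + 1.719 → r_corr = 2.923 μm/a
zinc: f(T) = -0.071·(T−10) [T>10 °C] = -0.6461
  SO₂ term: 0.0129·13.0^0.44·exp(0.046·93-0.6461) = 1.507
  Sd branch = 0.0175·Sd^0.57·e^(0.008·RH+0.085·T) = 1.096 μm/a
  sum: 1.507 + 1.096 → r_corr = 2.603 μm/a
Ordering by μm/a: carbon steel (58.7) > copper (2.92) > zinc (2.6)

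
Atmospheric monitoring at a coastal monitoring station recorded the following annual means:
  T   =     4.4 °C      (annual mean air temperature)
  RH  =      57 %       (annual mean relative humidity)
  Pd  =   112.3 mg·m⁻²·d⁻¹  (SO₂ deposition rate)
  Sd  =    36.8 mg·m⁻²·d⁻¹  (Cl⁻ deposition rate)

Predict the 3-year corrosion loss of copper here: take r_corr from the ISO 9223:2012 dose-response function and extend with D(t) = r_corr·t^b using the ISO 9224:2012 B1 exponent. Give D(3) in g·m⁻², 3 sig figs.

copper: f(T) = +0.126·(T−10) [T≤10 °C] = -0.7056
  SO₂ term: 0.0053·112.3^0.26·exp(0.059·57-0.7056) = 0.2579
  Cl⁻ term: 0.01025·36.8^0.27·exp(0.036·57+0.049·4.4) = 0.262
  r_corr = 0.2579 + 0.262 = 0.5199 μm/a
ISO 9224: D(t) = r_corr · t^b with b = 0.667 (copper, B1)
  D(3) = 0.5199 × 3^0.667 = 0.5199 × 2.081 = 1.082 μm
  Mass loss = 1.082 μm × 8.96 g/cm³ = 9.693 g·m⁻²

D(3) = 9.69 g·m⁻²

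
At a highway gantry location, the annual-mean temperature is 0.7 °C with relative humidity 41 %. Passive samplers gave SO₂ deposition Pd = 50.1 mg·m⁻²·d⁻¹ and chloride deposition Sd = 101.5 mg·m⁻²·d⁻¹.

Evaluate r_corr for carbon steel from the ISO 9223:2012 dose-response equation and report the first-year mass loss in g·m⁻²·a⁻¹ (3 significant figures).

carbon steel: temperature factor f = +0.150·(-9.3) = -1.3950
  Pd branch = 1.77·Pd^0.52·e^(0.02·RH+f) = 7.624 μm/a
  Sd branch = 0.102·Sd^0.62·e^(0.033·RH+0.04·T) = 7.118 μm/a
  r_corr = 7.624 + 7.118 = 14.74 μm/a
Convert to mass loss: 14.74 μm/a × 7.85 g/cm³ = 115.7 g·m⁻²·a⁻¹

r_corr = 116 g·m⁻²·a⁻¹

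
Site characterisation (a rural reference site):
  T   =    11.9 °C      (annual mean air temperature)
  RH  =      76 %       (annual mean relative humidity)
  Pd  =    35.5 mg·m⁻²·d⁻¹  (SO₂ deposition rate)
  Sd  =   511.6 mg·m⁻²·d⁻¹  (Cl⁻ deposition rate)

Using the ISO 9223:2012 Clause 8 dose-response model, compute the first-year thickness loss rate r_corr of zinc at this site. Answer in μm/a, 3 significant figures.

zinc: T>10 °C ⇒ hinge -0.071·(11.9−10) = -0.1349
  Pd branch = 0.0129·Pd^0.44·e^(0.046·RH+f) = 1.788 μm/a
  Cl⁻ term: 0.0175·511.6^0.57·exp(0.008·76+0.085·11.9) = 3.094
  r_corr = 1.788 + 3.094 = 4.882 μm/a

r_corr = 4.88 μm/a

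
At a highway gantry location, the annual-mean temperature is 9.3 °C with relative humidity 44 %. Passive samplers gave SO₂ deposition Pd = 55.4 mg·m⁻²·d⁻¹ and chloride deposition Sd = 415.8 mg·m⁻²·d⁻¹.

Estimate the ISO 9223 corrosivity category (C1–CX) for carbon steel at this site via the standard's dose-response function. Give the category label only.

C4

carbon steel: temperature factor f = +0.150·(-0.7) = -0.1050
  SO₂ term: 1.77·55.4^0.52·exp(0.02·44-0.1050) = 30.99
  Sd branch = 0.102·Sd^0.62·e^(0.033·RH+0.04·T) = 26.57 μm/a
  r_corr = 30.99 + 26.57 = 57.56 μm/a
Category bounds: 50…80 μm/a bracket r_corr ⇒ C4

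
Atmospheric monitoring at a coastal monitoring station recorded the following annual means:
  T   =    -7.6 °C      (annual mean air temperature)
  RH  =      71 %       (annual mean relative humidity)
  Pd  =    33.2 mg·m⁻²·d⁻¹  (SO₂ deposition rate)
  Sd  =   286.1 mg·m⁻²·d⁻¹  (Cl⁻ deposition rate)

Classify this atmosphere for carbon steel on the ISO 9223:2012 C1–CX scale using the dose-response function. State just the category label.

carbon steel: f(T) = +0.150·(T−10) [T≤10 °C] = -2.6400
  SO₂ term: 1.77·33.2^0.52·exp(0.02·71-2.6400) = 3.229
  Cl⁻ term: 0.102·286.1^0.62·exp(0.033·71+0.04·-7.6) = 26.13
  sum: 3.229 + 26.13 → r_corr = 29.36 μm/a
ISO 9223 Table 2 (carbon steel): 25 < 29.4 ≤ 50 μm/a ⇒ C3

C3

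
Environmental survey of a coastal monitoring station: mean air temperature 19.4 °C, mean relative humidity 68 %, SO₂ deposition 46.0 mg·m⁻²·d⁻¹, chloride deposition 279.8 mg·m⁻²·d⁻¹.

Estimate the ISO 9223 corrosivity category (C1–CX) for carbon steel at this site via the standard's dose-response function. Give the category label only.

C5

carbon steel: T>10 °C ⇒ hinge -0.054·(19.4−10) = -0.5076
  SO₂ term: 1.77·46.0^0.52·exp(0.02·68-0.5076) = 30.39
  Cl⁻ term: 0.102·279.8^0.62·exp(0.033·68+0.04·19.4) = 68.74
  r_corr = 30.39 + 68.74 = 99.14 μm/a
Category bounds: 80…200 μm/a bracket r_corr ⇒ C5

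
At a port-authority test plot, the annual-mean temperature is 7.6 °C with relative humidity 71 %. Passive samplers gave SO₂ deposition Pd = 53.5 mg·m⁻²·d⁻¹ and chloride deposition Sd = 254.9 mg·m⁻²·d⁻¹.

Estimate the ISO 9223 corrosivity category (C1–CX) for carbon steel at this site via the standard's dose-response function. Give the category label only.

C5

carbon steel: f(T) = +0.150·(T−10) [T≤10 °C] = -0.3600
  sulphur-dioxide contribution → 40.46 μm/a
  chloride contribution → 44.68 μm/a
  total first-year rate 85.15 μm/a
85.1 μm/a falls in (80, 200] for carbon steel → category C5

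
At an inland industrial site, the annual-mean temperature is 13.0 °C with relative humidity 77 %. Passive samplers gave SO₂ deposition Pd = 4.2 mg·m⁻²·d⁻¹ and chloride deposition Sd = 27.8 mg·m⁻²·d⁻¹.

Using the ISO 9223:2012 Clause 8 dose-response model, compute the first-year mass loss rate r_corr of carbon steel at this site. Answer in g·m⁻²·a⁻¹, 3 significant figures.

carbon steel: T>10 °C ⇒ hinge -0.054·(13.0−10) = -0.1620
  SO₂ term: 1.77·4.2^0.52·exp(0.02·77-0.1620) = 14.81
  Sd branch = 0.102·Sd^0.62·e^(0.033·RH+0.04·T) = 17.11 μm/a
  sum: 14.81 + 17.11 → r_corr = 31.92 μm/a
Convert to mass loss: 31.92 μm/a × 7.85 g/cm³ = 250.6 g·m⁻²·a⁻¹

r_corr = 251 g·m⁻²·a⁻¹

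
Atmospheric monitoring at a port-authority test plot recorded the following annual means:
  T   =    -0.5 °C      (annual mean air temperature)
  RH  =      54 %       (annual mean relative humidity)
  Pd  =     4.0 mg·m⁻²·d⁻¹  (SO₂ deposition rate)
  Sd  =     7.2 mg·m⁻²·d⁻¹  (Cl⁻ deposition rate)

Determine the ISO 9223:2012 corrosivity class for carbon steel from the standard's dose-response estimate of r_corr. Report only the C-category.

carbon steel: temperature factor f = +0.150·(-10.5) = -1.5750
  sulphur-dioxide contribution → 2.219 μm/a
  chloride contribution → 2.02 μm/a
  ⇒ r_corr(carbon steel) = 4.239 μm/a
ISO 9223 Table 2 (carbon steel): 1.3 < 4.24 ≤ 25 μm/a ⇒ C2

C2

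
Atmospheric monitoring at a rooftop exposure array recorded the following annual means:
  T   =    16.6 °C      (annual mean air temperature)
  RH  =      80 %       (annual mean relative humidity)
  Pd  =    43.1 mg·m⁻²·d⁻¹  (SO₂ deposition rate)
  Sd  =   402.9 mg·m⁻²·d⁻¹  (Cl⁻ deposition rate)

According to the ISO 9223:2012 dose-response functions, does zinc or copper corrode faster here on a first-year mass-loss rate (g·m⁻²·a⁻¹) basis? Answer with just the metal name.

zinc

zinc: f(T) = -0.071·(T−10) [T>10 °C] = -0.4686
  sulphur-dioxide contribution → 1.677 μm/a
  chloride contribution → 4.157 μm/a
  ⇒ r_corr(zinc) = 5.833 μm/a
  mass loss = 5.833 μm/a × 7.14 g/cm³ = 41.65 g·m⁻²·a⁻¹
copper: temperature factor f = -0.080·(6.6) = -0.5280
  sulphur-dioxide contribution → 0.9328 μm/a
  chloride contribution → 2.08 μm/a
  ⇒ r_corr(copper) = 3.013 μm/a
  mass loss = 3.013 μm/a × 8.96 g/cm³ = 27 g·m⁻²·a⁻¹
Ordering by g·m⁻²·a⁻¹: zinc (41.6) > copper (27)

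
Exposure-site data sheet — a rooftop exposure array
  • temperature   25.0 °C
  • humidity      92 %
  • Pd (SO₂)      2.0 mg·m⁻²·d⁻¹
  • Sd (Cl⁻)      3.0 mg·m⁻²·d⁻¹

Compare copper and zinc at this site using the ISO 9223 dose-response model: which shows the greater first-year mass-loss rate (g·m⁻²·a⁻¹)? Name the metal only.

copper

copper: f(T) = -0.080·(T−10) [T>10 °C] = -1.2000
  Pd branch = 0.0053·Pd^0.26·e^(0.059·RH+f) = 0.4353 μm/a
  Cl⁻ term: 0.01025·3.0^0.27·exp(0.036·92+0.049·25.0) = 1.288
  sum: 0.4353 + 1.288 → r_corr = 1.723 μm/a
  mass loss = 1.723 μm/a × 8.96 g/cm³ = 15.44 g·m⁻²·a⁻¹
zinc: T>10 °C ⇒ hinge -0.071·(25.0−10) = -1.0650
  SO₂ term: 0.0129·2.0^0.44·exp(0.046·92-1.0650) = 0.4154
  Sd branch = 0.0175·Sd^0.57·e^(0.008·RH+0.085·T) = 0.5722 μm/a
  r_corr = 0.4154 + 0.5722 = 0.9875 μm/a
  mass loss = 0.9875 μm/a × 7.14 g/cm³ = 7.051 g·m⁻²·a⁻¹
Ordering by g·m⁻²·a⁻¹: copper (15.4) > zinc (7.05)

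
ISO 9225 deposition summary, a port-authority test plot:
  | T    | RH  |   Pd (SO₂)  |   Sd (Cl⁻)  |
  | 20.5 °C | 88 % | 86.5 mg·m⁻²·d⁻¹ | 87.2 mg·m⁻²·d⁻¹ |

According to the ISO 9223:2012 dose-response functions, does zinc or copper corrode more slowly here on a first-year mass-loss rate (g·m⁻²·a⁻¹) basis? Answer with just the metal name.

zinc: f(T) = -0.071·(T−10) [T>10 °C] = -0.7455
  sulphur-dioxide contribution → 2.495 μm/a
  chloride contribution → 2.58 μm/a
  total first-year rate 5.075 μm/a
  mass loss = 5.075 μm/a × 7.14 g/cm³ = 36.24 g·m⁻²·a⁻¹
copper: temperature factor f = -0.080·(10.5) = -0.8400
  sulphur-dioxide contribution → 1.312 μm/a
  chloride contribution → 2.222 μm/a
  ⇒ r_corr(copper) = 3.534 μm/a
  mass loss = 3.534 μm/a × 8.96 g/cm³ = 31.67 g·m⁻²·a⁻¹
Ordering by g·m⁻²·a⁻¹: zinc (36.2) > copper (31.7)

copper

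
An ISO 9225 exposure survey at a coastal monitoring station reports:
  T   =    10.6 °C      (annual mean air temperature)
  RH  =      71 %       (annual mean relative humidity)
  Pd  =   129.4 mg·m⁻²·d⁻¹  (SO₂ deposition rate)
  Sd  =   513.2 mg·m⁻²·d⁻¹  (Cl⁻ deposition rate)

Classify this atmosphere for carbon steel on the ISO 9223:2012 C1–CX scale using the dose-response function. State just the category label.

C5

carbon steel: T>10 °C ⇒ hinge -0.054·(10.6−10) = -0.0324
  Pd branch = 1.77·Pd^0.52·e^(0.02·RH+f) = 88.88 μm/a
  Sd branch = 0.102·Sd^0.62·e^(0.033·RH+0.04·T) = 77.74 μm/a
  r_corr = 88.88 + 77.74 = 166.6 μm/a
ISO 9223 Table 2 (carbon steel): 80 < 167 ≤ 200 μm/a ⇒ C5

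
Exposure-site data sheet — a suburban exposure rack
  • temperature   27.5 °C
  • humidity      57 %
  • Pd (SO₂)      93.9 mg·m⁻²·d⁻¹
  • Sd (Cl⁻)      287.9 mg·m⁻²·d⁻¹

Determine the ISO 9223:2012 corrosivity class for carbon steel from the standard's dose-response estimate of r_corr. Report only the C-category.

C5

carbon steel: temperature factor f = -0.054·(17.5) = -0.9450
  Pd branch = 1.77·Pd^0.52·e^(0.02·RH+f) = 22.83 μm/a
  Sd branch = 0.102·Sd^0.62·e^(0.033·RH+0.04·T) = 67.29 μm/a
  r_corr = 22.83 + 67.29 = 90.12 μm/a
90.1 μm/a falls in (80, 200] for carbon steel → category C5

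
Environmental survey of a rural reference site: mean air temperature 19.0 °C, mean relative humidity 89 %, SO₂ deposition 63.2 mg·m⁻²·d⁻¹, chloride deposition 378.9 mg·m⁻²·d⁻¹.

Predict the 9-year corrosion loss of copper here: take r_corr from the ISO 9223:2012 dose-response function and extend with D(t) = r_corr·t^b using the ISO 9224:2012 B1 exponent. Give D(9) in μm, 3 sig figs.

copper: temperature factor f = -0.080·(9.0) = -0.7200
  SO₂ term: 0.0053·63.2^0.26·exp(0.059·89-0.7200) = 1.446
  Sd branch = 0.01025·Sd^0.27·e^(0.036·RH+0.049·T) = 3.182 μm/a
  sum: 1.446 + 3.182 → r_corr = 4.629 μm/a
Power-law: D(9) = r_corr · 9^0.667
  D(9) = 4.629 × 9^0.667 = 4.629 × 4.33 = 20.04 μm

D(9) = 20.0 μm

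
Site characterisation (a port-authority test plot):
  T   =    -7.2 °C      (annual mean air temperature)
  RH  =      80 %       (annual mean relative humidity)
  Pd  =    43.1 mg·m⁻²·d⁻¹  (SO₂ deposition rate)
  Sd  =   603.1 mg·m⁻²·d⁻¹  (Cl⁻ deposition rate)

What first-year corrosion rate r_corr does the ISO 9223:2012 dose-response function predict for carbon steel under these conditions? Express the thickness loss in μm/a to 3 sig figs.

carbon steel: f(T) = +0.150·(T−10) [T≤10 °C] = -2.5800
  Pd branch = 1.77·Pd^0.52·e^(0.02·RH+f) = 4.702 μm/a
  Sd branch = 0.102·Sd^0.62·e^(0.033·RH+0.04·T) = 56.74 μm/a
  r_corr = 4.702 + 56.74 = 61.44 μm/a

r_corr = 61.4 μm/a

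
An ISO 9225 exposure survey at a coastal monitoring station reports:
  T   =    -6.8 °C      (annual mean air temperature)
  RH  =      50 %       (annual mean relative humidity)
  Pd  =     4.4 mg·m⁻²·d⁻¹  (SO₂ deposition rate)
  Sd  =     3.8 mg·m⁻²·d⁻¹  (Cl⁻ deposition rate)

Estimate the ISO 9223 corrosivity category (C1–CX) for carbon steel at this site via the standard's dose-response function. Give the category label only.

carbon steel: T≤10 °C ⇒ hinge +0.150·(-6.8−10) = -2.5200
  SO₂ term: 1.77·4.4^0.52·exp(0.02·50-2.5200) = 0.8365
  Cl⁻ term: 0.102·3.8^0.62·exp(0.033·50+0.04·-6.8) = 0.9258
  sum: 0.8365 + 0.9258 → r_corr = 1.762 μm/a
1.76 μm/a falls in (1.3, 25] for carbon steel → category C2

C2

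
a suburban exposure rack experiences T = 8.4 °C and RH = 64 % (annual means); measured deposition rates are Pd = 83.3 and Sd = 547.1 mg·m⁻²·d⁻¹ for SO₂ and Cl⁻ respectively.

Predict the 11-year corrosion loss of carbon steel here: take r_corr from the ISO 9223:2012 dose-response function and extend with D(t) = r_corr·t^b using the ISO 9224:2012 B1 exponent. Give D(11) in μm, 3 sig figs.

carbon steel: temperature factor f = +0.150·(-1.6) = -0.2400
  Pd branch = 1.77·Pd^0.52·e^(0.02·RH+f) = 49.93 μm/a
  Sd branch = 0.102·Sd^0.62·e^(0.033·RH+0.04·T) = 58.8 μm/a
  sum: 49.93 + 58.8 → r_corr = 108.7 μm/a
Power-law: D(11) = r_corr · 11^0.523
  D(11) = 108.7 × 11^0.523 = 108.7 × 3.505 = 381.1 μm

D(11) = 381 μm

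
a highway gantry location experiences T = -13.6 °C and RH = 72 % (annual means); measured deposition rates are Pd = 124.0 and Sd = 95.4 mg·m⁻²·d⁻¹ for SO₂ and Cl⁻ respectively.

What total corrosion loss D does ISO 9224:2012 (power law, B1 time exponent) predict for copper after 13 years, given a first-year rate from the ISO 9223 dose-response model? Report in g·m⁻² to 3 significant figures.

D(13) = 15.2 g·m⁻²

copper: temperature factor f = +0.126·(-23.6) = -2.9736
  sulphur-dioxide contribution → 0.06638 μm/a
  chloride contribution → 0.2407 μm/a
  ⇒ r_corr(copper) = 0.3071 μm/a
Power-law: D(13) = r_corr · 13^0.667
  D(13) = 0.3071 × 13^0.667 = 0.3071 × 5.534 = 1.699 μm
  Mass loss = 1.699 μm × 8.96 g/cm³ = 15.23 g·m⁻²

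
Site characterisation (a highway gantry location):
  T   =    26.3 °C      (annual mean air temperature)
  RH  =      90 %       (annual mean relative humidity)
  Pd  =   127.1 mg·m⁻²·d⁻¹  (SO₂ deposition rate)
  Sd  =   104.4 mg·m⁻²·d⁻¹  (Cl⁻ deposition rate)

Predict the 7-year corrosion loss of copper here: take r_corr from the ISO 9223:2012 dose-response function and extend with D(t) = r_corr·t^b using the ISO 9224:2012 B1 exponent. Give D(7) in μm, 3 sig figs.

copper: T>10 °C ⇒ hinge -0.080·(26.3−10) = -1.3040
  SO₂ term: 0.0053·127.1^0.26·exp(0.059·90-1.3040) = 1.026
  Sd branch = 0.01025·Sd^0.27·e^(0.036·RH+0.049·T) = 3.331 μm/a
  sum: 1.026 + 3.331 → r_corr = 4.357 μm/a
Power-law: D(7) = r_corr · 7^0.667
  D(7) = 4.357 × 7^0.667 = 4.357 × 3.662 = 15.95 μm

D(7) = 16.0 μm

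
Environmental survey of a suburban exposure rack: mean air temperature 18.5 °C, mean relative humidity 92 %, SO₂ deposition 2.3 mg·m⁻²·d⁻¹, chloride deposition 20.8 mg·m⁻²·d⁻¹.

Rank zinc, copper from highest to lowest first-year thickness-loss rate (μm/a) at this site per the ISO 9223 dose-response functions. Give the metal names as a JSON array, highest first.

zinc: T>10 °C ⇒ hinge -0.071·(18.5−10) = -0.6035
  SO₂ term: 0.0129·2.3^0.44·exp(0.046·92-0.6035) = 0.7008
  Sd branch = 0.0175·Sd^0.57·e^(0.008·RH+0.085·T) = 0.9929 μm/a
  sum: 0.7008 + 0.9929 → r_corr = 1.694 μm/a
copper: T>10 °C ⇒ hinge -0.080·(18.5−10) = -0.6800
  Pd branch = 0.0053·Pd^0.26·e^(0.059·RH+f) = 0.7592 μm/a
  Cl⁻ term: 0.01025·20.8^0.27·exp(0.036·92+0.049·18.5) = 1.58
  r_corr = 0.7592 + 1.58 = 2.339 μm/a
Ordering by μm/a: copper (2.34) > zinc (1.69)

["copper", "zinc"]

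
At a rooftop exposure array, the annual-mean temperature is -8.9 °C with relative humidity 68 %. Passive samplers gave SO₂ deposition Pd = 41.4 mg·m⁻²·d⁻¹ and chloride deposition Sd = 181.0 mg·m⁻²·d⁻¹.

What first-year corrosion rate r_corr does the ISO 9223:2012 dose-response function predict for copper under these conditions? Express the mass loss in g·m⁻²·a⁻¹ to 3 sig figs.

r_corr = 3.43 g·m⁻²·a⁻¹

copper: temperature factor f = +0.126·(-18.9) = -2.3814
  Pd branch = 0.0053·Pd^0.26·e^(0.059·RH+f) = 0.07126 μm/a
  Cl⁻ term: 0.01025·181.0^0.27·exp(0.036·68+0.049·-8.9) = 0.3119
  r_corr = 0.07126 + 0.3119 = 0.3832 μm/a
Convert to mass loss: 0.3832 μm/a × 8.96 g/cm³ = 3.433 g·m⁻²·a⁻¹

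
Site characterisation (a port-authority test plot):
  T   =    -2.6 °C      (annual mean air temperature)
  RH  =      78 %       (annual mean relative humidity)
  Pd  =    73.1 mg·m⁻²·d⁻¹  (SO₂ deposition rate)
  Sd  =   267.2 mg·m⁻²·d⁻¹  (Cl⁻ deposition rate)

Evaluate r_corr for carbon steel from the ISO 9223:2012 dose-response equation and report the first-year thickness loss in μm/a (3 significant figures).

r_corr = 50.4 μm/a

carbon steel: T≤10 °C ⇒ hinge +0.150·(-2.6−10) = -1.8900
  SO₂ term: 1.77·73.1^0.52·exp(0.02·78-1.8900) = 11.85
  Sd branch = 0.102·Sd^0.62·e^(0.033·RH+0.04·T) = 38.54 μm/a
  r_corr = 11.85 + 38.54 = 50.4 μm/a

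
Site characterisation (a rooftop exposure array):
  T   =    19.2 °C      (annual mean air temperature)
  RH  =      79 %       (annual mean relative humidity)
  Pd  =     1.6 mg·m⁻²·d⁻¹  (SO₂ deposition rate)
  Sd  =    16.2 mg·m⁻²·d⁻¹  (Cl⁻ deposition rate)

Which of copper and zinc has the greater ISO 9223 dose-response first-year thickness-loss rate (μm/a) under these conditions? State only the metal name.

copper: T>10 °C ⇒ hinge -0.080·(19.2−10) = -0.7360
  SO₂ term: 0.0053·1.6^0.26·exp(0.059·79-0.7360) = 0.3034
  Sd branch = 0.01025·Sd^0.27·e^(0.036·RH+0.049·T) = 0.9572 μm/a
  r_corr = 0.3034 + 0.9572 = 1.261 μm/a
zinc: f(T) = -0.071·(T−10) [T>10 °C] = -0.6532
  Pd branch = 0.0129·Pd^0.44·e^(0.046·RH+f) = 0.3126 μm/a
  Sd branch = 0.0175·Sd^0.57·e^(0.008·RH+0.085·T) = 0.8236 μm/a
  sum: 0.3126 + 0.8236 → r_corr = 1.136 μm/a
Ordering by μm/a: copper (1.26) > zinc (1.14)

copper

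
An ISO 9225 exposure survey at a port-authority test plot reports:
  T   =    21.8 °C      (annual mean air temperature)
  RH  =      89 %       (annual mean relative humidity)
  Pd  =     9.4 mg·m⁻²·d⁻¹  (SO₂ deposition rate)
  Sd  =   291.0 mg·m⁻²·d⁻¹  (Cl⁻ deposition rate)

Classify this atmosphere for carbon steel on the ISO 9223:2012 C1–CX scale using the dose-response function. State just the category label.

carbon steel: temperature factor f = -0.054·(11.8) = -0.6372
  sulphur-dioxide contribution → 17.8 μm/a
  chloride contribution → 155 μm/a
  total first-year rate 172.8 μm/a
173 μm/a falls in (80, 200] for carbon steel → category C5

C5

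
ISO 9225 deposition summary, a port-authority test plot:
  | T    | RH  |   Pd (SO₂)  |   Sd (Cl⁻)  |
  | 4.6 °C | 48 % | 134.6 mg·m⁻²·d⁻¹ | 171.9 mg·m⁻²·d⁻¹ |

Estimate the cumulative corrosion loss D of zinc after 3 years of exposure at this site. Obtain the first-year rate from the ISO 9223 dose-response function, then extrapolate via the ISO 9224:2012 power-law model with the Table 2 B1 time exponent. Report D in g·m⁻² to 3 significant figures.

D(3) = 26.9 g·m⁻²

zinc: temperature factor f = +0.038·(-5.4) = -0.2052
  Pd branch = 0.0129·Pd^0.44·e^(0.046·RH+f) = 0.8264 μm/a
  Cl⁻ term: 0.0175·171.9^0.57·exp(0.008·48+0.085·4.6) = 0.714
  sum: 0.8264 + 0.714 → r_corr = 1.54 μm/a
Long-term exponent b (ISO 9224 Table 2, B1) = 0.813
  D(3) = 1.54 × 3^0.813 = 1.54 × 2.443 = 3.763 μm
  Mass loss = 3.763 μm × 7.14 g/cm³ = 26.87 g·m⁻²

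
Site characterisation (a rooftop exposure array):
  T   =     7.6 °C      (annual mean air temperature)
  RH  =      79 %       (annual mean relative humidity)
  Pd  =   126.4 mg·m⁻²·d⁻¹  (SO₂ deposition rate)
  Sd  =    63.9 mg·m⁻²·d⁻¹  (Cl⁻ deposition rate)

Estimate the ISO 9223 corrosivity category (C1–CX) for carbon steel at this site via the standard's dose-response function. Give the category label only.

C5

carbon steel: f(T) = +0.150·(T−10) [T≤10 °C] = -0.3600
  Pd branch = 1.77·Pd^0.52·e^(0.02·RH+f) = 74.25 μm/a
  Cl⁻ term: 0.102·63.9^0.62·exp(0.033·79+0.04·7.6) = 24.67
  sum: 74.25 + 24.67 → r_corr = 98.93 μm/a
Category bounds: 80…200 μm/a bracket r_corr ⇒ C5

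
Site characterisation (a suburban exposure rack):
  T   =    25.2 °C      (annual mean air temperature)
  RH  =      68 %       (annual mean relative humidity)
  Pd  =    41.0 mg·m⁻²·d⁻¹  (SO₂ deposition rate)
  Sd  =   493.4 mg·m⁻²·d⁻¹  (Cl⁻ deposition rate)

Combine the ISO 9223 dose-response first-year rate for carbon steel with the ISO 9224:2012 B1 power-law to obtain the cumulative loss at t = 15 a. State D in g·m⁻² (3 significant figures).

carbon steel: temperature factor f = -0.054·(15.2) = -0.8208
  sulphur-dioxide contribution → 20.93 μm/a
  chloride contribution → 123.2 μm/a
  total first-year rate 144.2 μm/a
Power-law: D(15) = r_corr · 15^0.523
  D(15) = 144.2 × 15^0.523 = 144.2 × 4.122 = 594.2 μm
  Mass loss = 594.2 μm × 7.85 g/cm³ = 4665 g·m⁻²

D(15) = 4.66e+03 g·m⁻²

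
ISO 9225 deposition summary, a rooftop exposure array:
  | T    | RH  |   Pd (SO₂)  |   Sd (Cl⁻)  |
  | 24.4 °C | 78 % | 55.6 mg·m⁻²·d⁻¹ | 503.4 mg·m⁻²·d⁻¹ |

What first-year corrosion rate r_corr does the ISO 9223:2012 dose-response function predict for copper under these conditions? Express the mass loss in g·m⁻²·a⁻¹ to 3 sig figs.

copper: f(T) = -0.080·(T−10) [T>10 °C] = -1.1520
  Pd branch = 0.0053·Pd^0.26·e^(0.059·RH+f) = 0.4746 μm/a
  Cl⁻ term: 0.01025·503.4^0.27·exp(0.036·78+0.049·24.4) = 3.013
  r_corr = 0.4746 + 3.013 = 3.487 μm/a
Convert to mass loss: 3.487 μm/a × 8.96 g/cm³ = 31.25 g·m⁻²·a⁻¹

r_corr = 31.2 g·m⁻²·a⁻¹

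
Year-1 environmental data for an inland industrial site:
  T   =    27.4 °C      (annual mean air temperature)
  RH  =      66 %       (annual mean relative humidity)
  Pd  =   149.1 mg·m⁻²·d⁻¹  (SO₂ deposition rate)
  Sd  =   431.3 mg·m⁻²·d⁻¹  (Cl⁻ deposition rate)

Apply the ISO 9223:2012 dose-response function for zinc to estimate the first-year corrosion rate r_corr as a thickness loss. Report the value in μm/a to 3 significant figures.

zinc: temperature factor f = -0.071·(17.4) = -1.2354
  Pd branch = 0.0129·Pd^0.44·e^(0.046·RH+f) = 0.7062 μm/a
  Sd branch = 0.0175·Sd^0.57·e^(0.008·RH+0.085·T) = 9.675 μm/a
  sum: 0.7062 + 9.675 → r_corr = 10.38 μm/a

r_corr = 10.4 μm/a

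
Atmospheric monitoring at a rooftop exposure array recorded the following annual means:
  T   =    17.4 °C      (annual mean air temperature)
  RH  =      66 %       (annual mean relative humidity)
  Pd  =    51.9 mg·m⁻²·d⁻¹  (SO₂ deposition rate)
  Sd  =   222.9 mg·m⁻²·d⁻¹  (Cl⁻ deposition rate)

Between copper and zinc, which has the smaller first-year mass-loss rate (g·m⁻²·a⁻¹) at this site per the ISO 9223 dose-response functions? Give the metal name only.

copper: temperature factor f = -0.080·(7.4) = -0.5920
  sulphur-dioxide contribution → 0.402 μm/a
  chloride contribution → 1.114 μm/a
  ⇒ r_corr(copper) = 1.516 μm/a
  mass loss = 1.516 μm/a × 8.96 g/cm³ = 13.58 g·m⁻²·a⁻¹
zinc: f(T) = -0.071·(T−10) [T>10 °C] = -0.5254
  sulphur-dioxide contribution → 0.9028 μm/a
  chloride contribution → 2.839 μm/a
  ⇒ r_corr(zinc) = 3.741 μm/a
  mass loss = 3.741 μm/a × 7.14 g/cm³ = 26.71 g·m⁻²·a⁻¹
Ordering by g·m⁻²·a⁻¹: zinc (26.7) > copper (13.6)

copper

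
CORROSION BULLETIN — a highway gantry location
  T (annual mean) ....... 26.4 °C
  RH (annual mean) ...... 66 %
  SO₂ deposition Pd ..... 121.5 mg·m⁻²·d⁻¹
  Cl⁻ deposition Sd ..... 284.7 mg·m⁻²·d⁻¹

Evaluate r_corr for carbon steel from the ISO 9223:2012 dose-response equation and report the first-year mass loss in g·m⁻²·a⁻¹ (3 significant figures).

r_corr = 936 g·m⁻²·a⁻¹

carbon steel: temperature factor f = -0.054·(16.4) = -0.8856
  sulphur-dioxide contribution → 33.16 μm/a
  chloride contribution → 86.07 μm/a
  ⇒ r_corr(carbon steel) = 119.2 μm/a
Convert to mass loss: 119.2 μm/a × 7.85 g/cm³ = 935.9 g·m⁻²·a⁻¹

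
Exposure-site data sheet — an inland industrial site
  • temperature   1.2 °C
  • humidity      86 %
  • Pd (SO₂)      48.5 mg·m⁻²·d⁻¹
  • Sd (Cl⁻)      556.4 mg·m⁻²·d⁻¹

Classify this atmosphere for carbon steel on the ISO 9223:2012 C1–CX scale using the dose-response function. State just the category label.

carbon steel: T≤10 °C ⇒ hinge +0.150·(1.2−10) = -1.3200
  Pd branch = 1.77·Pd^0.52·e^(0.02·RH+f) = 19.87 μm/a
  Sd branch = 0.102·Sd^0.62·e^(0.033·RH+0.04·T) = 92.07 μm/a
  sum: 19.87 + 92.07 → r_corr = 111.9 μm/a
Category bounds: 80…200 μm/a bracket r_corr ⇒ C5

C5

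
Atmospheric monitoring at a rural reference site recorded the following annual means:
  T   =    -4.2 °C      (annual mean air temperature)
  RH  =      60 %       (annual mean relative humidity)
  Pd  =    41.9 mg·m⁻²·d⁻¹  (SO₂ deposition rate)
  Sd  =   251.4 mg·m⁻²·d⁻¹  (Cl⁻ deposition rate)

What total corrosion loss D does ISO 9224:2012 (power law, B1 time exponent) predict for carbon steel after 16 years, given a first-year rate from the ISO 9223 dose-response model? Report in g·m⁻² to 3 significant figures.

D(16) = 806 g·m⁻²

carbon steel: f(T) = +0.150·(T−10) [T≤10 °C] = -2.1300
  SO₂ term: 1.77·41.9^0.52·exp(0.02·60-2.1300) = 4.871
  Cl⁻ term: 0.102·251.4^0.62·exp(0.033·60+0.04·-4.2) = 19.22
  r_corr = 4.871 + 19.22 = 24.09 μm/a
ISO 9224: D(t) = r_corr · t^b with b = 0.523 (carbon steel, B1)
  D(16) = 24.09 × 16^0.523 = 24.09 × 4.263 = 102.7 μm
  Mass loss = 102.7 μm × 7.85 g/cm³ = 806.3 g·m⁻²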